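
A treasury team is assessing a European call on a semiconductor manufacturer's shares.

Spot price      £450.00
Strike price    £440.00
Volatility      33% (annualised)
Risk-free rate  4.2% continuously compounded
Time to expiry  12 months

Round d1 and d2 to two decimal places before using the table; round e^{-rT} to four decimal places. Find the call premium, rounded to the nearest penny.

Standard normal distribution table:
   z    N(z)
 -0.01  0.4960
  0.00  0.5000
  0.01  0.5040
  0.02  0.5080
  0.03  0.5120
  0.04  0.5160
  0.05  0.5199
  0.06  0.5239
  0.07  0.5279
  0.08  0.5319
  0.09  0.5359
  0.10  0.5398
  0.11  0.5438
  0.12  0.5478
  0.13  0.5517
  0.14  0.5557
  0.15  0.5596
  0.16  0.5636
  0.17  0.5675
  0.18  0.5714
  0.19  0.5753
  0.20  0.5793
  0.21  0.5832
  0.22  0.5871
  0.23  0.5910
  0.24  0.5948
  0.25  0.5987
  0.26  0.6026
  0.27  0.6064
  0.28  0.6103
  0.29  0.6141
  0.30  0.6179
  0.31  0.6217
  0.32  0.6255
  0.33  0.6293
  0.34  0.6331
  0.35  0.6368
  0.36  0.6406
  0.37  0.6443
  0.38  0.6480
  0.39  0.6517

£72.25

σ√T = 0.33 × 1.0000 = 0.3300
ln(S/K) + (r + σ²/2)T = ln(450/440) + (0.042 + 0.33²/2)·1 = 0.0225 + 0.0965 = 0.1189
d₁ = 0.1189 / 0.3300 = 0.3604 → 0.36
d₂ = d₁ − σ√T = 0.3604 − 0.3300 = 0.0304 → 0.03
e^(−rT) = e^(−0.042·1) = 0.9589
N(d₁) = N(0.36) = 0.6406;  N(d₂) = N(0.03) = 0.5120
C = 450·0.6406 − 440·0.9589·0.5120 = 288.2700 − 216.0210 = 72.2490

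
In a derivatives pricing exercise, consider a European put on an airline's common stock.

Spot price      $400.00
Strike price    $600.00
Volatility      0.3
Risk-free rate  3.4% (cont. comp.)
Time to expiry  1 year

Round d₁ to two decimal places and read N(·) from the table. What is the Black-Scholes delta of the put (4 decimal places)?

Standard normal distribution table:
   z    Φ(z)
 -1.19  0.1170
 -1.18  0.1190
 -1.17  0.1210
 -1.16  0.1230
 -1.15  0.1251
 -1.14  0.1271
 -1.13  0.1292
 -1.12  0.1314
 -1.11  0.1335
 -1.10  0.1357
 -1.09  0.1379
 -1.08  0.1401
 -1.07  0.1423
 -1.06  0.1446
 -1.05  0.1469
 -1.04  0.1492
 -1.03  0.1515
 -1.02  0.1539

-0.8621

σ√T = 0.3 × 1.0000 = 0.3000
d₁ = [ln(400/600) + (0.034 + 0.3²/2)·1] / 0.3000 = [-0.4055 + 0.0790] / 0.3000 = -1.0882 which rounds to -1.09
N(d₁) = N(-1.09) = 0.1379
Δ_put = N(d₁) − 1 = 0.1379 − 1 = -0.8621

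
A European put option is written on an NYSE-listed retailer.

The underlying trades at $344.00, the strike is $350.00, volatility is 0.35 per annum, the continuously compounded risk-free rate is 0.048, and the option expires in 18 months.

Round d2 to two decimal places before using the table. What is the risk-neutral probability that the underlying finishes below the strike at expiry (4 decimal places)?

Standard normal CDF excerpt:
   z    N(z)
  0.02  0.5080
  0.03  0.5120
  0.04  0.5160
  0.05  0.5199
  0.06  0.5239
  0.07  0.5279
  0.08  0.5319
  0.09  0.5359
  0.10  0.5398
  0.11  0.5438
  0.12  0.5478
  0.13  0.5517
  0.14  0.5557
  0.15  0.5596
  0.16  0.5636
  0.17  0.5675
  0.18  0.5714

σ√T = 0.35·√1.5 = 0.4287
d₁ = [ln(344/350) + (0.048 + 0.35²/2)·1.5] / 0.4287 = [-0.0173 + 0.1639] / 0.4287 = 0.3420 ≈ 0.34
d₂ = d₁ − σ√T = 0.3420 − 0.4287 = -0.0867 ≈ -0.09
Pr(exercise) under Q = N(−d₂) = N(0.09) = 0.5359

0.5359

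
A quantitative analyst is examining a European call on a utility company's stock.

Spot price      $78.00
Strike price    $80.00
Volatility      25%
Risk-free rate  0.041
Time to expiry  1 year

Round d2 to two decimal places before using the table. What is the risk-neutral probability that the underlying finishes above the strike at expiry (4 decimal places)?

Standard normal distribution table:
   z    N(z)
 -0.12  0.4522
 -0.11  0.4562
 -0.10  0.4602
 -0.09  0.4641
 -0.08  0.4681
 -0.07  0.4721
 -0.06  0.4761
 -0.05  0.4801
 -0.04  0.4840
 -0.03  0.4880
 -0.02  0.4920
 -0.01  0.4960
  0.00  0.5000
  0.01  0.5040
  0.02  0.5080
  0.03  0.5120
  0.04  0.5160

0.4761

σ√T = 0.25 × 1.0000 = 0.2500
ln(S/K) + (r + σ²/2)T = ln(78/80) + (0.041 + 0.25²/2)·1 = -0.0253 + 0.0723 = 0.0469
d₁ = 0.0469 / 0.2500 = 0.1877 → 0.19
d₂ = d₁ − σ√T = 0.1877 − 0.2500 = -0.0623 → -0.06
Pr(exercise) under Q = N(d₂) = 0.4761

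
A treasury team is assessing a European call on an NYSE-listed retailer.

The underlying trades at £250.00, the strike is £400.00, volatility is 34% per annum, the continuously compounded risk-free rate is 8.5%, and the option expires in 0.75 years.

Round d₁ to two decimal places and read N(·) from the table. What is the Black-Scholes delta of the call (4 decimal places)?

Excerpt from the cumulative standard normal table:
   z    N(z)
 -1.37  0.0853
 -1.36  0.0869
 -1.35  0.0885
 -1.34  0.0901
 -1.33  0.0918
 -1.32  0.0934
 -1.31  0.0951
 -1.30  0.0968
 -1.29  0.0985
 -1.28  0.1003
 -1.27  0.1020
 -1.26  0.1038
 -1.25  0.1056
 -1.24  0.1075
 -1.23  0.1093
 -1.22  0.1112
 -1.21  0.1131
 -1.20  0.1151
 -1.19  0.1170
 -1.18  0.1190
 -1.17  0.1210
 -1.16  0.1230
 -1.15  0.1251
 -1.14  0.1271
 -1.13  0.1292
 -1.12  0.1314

0.1093

σ√T = 0.34·√0.75 = 0.2944
ln(S/K) + (r + σ²/2)T = ln(250/400) + (0.085 + 0.34²/2)·0.75 = -0.4700 + 0.1071 = -0.3629
d₁ = -0.3629 / 0.2944 = -1.2325 → -1.23
N(d₁) = N(-1.23) = 0.1093
Δ_call = N(d₁) = 0.1093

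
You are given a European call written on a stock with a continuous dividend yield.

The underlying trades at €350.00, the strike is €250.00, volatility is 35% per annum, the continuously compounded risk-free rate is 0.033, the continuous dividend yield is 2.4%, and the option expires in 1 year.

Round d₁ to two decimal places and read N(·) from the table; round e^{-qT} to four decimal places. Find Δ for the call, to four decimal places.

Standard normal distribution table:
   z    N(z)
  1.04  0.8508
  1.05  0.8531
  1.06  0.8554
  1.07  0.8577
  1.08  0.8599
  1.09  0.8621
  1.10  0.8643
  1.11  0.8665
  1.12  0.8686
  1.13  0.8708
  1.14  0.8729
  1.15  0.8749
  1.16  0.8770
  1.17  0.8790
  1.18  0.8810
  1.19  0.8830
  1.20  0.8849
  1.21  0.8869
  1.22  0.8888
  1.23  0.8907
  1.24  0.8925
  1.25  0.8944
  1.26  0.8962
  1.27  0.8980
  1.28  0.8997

0.8562

σ√T = 0.35 × 1.0000 = 0.3500
d₁ = [ln(350/250) + (0.033 − 0.024 + ½·0.35²)·1] / (σ√T) = (0.3365 + 0.0702) / 0.3500 = 1.1621 ≈ 1.16
N(d₁) = N(1.16) = 0.8770
Δ_call = exp(−qT)·N(d₁) = 0.9763·0.8770 = 0.8562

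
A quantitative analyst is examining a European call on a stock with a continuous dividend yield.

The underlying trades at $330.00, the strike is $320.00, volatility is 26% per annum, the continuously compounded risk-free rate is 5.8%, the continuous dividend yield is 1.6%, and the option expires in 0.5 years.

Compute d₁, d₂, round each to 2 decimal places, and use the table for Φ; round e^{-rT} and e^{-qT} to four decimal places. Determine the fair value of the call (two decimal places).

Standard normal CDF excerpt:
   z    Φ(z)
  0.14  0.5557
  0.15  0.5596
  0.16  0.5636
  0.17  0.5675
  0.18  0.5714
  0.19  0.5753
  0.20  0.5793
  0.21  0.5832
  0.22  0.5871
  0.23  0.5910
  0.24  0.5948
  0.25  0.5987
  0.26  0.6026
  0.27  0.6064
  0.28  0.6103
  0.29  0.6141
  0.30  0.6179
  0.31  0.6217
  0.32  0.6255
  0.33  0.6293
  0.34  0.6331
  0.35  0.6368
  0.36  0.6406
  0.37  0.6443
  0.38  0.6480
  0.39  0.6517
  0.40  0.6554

σ√T = 0.26 × 0.7071 = 0.1838
ln(S/K) + (r − q + σ²/2)T = ln(330/320) + (0.058 − 0.016 + 0.26²/2)·0.5 = 0.0308 + 0.0379 = 0.0687
d₁ = 0.0687 / 0.1838 = 0.3735 which rounds to 0.37
d₂ = d₁ − σ√T = 0.3735 − 0.1838 = 0.1897 which rounds to 0.19
exp(−qT) = exp(−0.016·0.5) = 0.9920;  exp(−rT) = exp(−0.058·0.5) = 0.9714
N(d₁) = N(0.37) = 0.6443;  N(d₂) = N(0.19) = 0.5753
C = 330·0.9920·0.6443 − 320·0.9714·0.5753 = 210.9180 − 178.8309 = 32.0872

$32.09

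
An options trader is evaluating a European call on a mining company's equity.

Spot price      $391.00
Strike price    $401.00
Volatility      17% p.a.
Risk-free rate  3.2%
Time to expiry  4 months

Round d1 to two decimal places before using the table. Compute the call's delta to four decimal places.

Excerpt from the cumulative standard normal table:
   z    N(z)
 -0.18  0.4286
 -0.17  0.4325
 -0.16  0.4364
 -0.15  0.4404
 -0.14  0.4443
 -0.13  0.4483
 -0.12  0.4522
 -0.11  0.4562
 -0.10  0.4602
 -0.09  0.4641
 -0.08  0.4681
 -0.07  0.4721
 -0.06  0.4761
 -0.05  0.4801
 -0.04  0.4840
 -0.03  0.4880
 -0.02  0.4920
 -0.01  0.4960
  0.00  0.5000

0.4602

σ√T = 0.17 × 0.5774 = 0.0981
d₁ = [ln(391/401) + (0.032 + 0.17²/2)·0.3333] / 0.0981 = [-0.0253 + 0.0155] / 0.0981 = -0.0995 which rounds to -0.10
N(d₁) = N(-0.10) = 0.4602
Δ_call = N(d₁) = 0.4602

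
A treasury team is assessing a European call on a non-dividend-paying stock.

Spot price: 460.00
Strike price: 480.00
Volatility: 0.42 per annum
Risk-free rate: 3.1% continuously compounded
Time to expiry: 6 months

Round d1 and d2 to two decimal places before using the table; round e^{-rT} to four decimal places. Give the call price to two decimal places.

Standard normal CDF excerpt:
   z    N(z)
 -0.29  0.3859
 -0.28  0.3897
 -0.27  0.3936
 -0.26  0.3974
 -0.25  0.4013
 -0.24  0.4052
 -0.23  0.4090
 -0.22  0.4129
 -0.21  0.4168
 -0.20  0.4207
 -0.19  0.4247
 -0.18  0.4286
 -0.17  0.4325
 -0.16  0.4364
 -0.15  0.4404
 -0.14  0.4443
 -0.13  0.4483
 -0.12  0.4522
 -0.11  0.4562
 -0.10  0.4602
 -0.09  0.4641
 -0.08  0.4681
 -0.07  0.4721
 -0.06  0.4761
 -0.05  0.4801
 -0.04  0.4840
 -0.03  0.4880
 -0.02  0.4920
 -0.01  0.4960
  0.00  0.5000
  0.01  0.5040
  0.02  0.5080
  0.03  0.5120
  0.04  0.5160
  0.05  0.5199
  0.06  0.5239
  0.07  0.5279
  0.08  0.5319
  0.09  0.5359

49.49

σ√T = 0.42 × 0.7071 = 0.2970
d₁ = [ln(460/480) + (0.031 + ½·0.42²)·0.5] / (σ√T) = (-0.0426 + 0.0596) / 0.2970 = 0.0574 which rounds to 0.06
d₂ = 0.0574 − 0.2970 = -0.2396 which rounds to -0.24
e^(−rT) = e^(−0.031·0.5) = 0.9846
N(d₁) = N(0.06) = 0.5239;  N(d₂) = N(-0.24) = 0.4052
C = 460·0.5239 − 480·0.9846·0.4052 = 240.9940 − 191.5008 = 49.4932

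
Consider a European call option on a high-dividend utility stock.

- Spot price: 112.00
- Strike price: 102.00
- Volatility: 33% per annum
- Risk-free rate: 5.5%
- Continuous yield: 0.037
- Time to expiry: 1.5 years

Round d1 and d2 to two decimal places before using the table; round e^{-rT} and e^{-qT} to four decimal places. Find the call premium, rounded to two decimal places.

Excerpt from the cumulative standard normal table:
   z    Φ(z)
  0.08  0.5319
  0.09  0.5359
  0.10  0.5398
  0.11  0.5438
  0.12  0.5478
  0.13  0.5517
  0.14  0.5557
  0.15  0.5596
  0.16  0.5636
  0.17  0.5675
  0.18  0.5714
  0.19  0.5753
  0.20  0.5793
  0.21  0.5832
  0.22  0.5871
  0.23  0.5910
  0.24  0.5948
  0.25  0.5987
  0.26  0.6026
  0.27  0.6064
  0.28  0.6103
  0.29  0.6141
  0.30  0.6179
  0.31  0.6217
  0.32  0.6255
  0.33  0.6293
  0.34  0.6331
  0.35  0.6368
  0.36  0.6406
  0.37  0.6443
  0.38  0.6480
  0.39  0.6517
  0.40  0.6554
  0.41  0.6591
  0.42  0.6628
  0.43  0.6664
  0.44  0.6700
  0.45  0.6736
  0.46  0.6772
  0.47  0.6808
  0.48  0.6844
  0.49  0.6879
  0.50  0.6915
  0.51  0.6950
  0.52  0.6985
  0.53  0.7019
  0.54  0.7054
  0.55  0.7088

22.57

T = 1.5;  σ√T = 0.4042
d₁ = [ln(112/102) + (0.055 − 0.037 + ½·0.33²)·1.5] / (σ√T) = (0.0935 + 0.1087) / 0.4042 = 0.5003 ≈ 0.50
d₂ = 0.5003 − 0.4042 = 0.0961 ≈ 0.10
e^(−qT) = e^(−0.037·1.5) = 0.9460;  e^(−rT) = e^(−0.055·1.5) = 0.9208
N(d₁) = N(0.50) = 0.6915;  N(d₂) = N(0.10) = 0.5398
C = 112·0.9460·0.6915 − 102·0.9208·0.5398 = 73.2658 − 50.6989 = 22.5669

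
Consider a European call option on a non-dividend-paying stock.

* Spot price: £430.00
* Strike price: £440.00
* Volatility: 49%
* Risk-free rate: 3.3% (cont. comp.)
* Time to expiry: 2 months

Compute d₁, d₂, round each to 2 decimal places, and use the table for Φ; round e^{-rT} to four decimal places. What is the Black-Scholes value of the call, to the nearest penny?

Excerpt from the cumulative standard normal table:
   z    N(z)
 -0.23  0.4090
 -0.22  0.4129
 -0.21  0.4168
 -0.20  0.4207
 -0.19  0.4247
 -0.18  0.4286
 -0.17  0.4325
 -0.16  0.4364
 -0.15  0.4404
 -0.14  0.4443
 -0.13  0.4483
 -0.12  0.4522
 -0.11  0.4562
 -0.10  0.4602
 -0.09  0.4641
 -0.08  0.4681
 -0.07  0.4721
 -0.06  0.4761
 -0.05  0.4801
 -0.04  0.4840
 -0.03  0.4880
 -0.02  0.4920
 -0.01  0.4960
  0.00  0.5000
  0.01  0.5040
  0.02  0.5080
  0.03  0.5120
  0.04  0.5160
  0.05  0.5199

£30.88

σ√T = 0.49·√0.1667 = 0.2000
d₁ = [ln(430/440) + (0.033 + ½·0.49²)·0.1667] / (σ√T) = (-0.0230 + 0.0255) / 0.2000 = 0.0126 ≈ 0.01
d₂ = 0.0126 − 0.2000 = -0.1875 ≈ -0.19
e^(−rT) = e^(−0.033·0.1667) = 0.9945
C = 430·N(0.01) − 440·0.9945·N(-0.19) = 430·0.5040 − 440·0.9945·0.4247 = 216.7200 − 185.8402 = 30.8798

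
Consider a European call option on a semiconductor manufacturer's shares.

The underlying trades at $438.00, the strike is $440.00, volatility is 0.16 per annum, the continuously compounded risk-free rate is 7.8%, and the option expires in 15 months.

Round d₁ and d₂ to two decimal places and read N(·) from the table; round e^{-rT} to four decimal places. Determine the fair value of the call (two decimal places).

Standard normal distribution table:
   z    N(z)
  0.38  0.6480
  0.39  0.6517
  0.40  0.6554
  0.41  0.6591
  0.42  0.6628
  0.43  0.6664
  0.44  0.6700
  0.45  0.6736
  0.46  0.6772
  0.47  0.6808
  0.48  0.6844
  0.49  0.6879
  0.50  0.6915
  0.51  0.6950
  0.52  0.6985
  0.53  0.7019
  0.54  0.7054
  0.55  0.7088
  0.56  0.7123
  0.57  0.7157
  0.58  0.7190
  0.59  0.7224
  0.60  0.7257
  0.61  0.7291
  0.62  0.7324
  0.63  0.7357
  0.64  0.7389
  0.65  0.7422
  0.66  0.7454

$53.37

σ√T = 0.16·√1.25 = 0.1789
ln(S/K) + (r + σ²/2)T = ln(438/440) + (0.078 + 0.16²/2)·1.25 = -0.0046 + 0.1135 = 0.1089
d₁ = 0.1089 / 0.1789 = 0.6090 ≈ 0.61
d₂ = d₁ − σ√T = 0.6090 − 0.1789 = 0.4301 ≈ 0.43
e^(−rT) = e^(−0.078·1.25) = 0.9071
C = 438·N(0.61) − 440·0.9071·N(0.43) = 438·0.7291 − 440·0.9071·0.6664 = 319.3458 − 265.9762 = 53.3696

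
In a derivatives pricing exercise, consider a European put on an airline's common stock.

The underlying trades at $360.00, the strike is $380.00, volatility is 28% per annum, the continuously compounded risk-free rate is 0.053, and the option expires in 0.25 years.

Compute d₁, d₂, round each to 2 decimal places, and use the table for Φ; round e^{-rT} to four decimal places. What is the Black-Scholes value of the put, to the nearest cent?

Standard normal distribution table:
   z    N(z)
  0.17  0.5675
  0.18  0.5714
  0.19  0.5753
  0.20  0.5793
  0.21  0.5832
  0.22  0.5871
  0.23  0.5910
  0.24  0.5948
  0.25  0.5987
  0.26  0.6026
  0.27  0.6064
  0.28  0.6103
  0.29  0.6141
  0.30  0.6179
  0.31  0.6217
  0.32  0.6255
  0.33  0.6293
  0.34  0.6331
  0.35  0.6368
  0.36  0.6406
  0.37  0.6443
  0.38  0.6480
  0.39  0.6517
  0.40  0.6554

$28.86

σ√T = 0.28 × 0.5000 = 0.1400
d₁ = [ln(360/380) + (0.053 + 0.28²/2)·0.25] / 0.1400 = [-0.0541 + 0.0231] / 0.1400 = -0.2216 → -0.22
d₂ = d₁ − σ√T = -0.2216 − 0.1400 = -0.3616 → -0.36
exp(−rT) = exp(−0.053·0.25) = 0.9868
N(−d₂) = N(0.36) = 0.6406;  N(−d₁) = N(0.22) = 0.5871
P = 380·0.9868·0.6406 − 360·0.5871 = 240.2148 − 211.3560 = 28.8588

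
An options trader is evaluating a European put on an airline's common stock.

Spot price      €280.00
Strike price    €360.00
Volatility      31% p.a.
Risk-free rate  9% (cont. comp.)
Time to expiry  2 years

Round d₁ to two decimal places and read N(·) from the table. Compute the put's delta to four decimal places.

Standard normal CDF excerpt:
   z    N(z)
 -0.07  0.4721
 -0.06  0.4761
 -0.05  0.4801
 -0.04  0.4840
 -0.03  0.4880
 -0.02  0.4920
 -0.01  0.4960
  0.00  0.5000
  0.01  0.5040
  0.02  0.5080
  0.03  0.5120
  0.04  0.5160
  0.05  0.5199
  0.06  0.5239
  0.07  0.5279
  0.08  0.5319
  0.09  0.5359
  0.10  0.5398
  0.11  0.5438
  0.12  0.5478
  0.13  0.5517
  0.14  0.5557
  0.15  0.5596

σ√T = 0.31·√2 = 0.4384
d₁ = [ln(280/360) + (0.09 + 0.31²/2)·2] / 0.4384 = [-0.2513 + 0.2761] / 0.4384 = 0.0565 → 0.06
N(d₁) = N(0.06) = 0.5239
Δ_put = N(d₁) − 1 = 0.5239 − 1 = -0.4761

-0.4761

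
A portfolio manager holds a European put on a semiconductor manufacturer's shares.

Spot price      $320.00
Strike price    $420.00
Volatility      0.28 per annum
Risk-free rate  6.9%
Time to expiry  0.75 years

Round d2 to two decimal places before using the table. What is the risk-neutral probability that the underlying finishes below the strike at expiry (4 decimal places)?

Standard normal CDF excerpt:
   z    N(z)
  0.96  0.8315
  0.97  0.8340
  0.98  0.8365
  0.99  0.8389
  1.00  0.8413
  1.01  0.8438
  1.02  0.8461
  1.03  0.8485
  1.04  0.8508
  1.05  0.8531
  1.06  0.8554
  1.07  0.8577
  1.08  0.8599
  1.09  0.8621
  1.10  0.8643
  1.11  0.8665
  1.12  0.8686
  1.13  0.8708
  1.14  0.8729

0.8485

σ√T = 0.28·√0.75 = 0.2425
d₁ = [ln(320/420) + (0.069 + ½·0.28²)·0.75] / (σ√T) = (-0.2719 + 0.0812) / 0.2425 = -0.7868 which rounds to -0.79
d₂ = -0.7868 − 0.2425 = -1.0293 which rounds to -1.03
Pr(exercise) under Q = N(−d₂) = N(1.03) = 0.8485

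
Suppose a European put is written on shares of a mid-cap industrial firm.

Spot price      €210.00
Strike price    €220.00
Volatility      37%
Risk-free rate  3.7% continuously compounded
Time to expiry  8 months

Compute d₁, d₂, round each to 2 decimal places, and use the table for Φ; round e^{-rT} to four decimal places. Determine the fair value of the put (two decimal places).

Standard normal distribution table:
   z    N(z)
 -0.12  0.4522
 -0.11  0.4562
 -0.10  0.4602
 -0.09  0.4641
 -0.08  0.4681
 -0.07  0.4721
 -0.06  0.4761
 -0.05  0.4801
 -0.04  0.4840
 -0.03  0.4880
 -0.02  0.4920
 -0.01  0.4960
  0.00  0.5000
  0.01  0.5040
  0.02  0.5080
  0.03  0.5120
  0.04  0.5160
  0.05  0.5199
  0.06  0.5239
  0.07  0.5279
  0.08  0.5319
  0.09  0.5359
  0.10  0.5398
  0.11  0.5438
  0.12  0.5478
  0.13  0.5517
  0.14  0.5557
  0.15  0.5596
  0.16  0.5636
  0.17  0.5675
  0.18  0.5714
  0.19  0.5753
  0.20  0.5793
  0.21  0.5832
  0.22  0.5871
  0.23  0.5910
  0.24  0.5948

€27.71

T = 0.6667;  σ√T = 0.3021
ln(S/K) + (r + σ²/2)T = ln(210/220) + (0.037 + 0.37²/2)·0.6667 = -0.0465 + 0.0703 = 0.0238
d₁ = 0.0238 / 0.3021 = 0.0787 ≈ 0.08
d₂ = d₁ − σ√T = 0.0787 − 0.3021 = -0.2234 ≈ -0.22
exp(−rT) = exp(−0.037·0.6667) = 0.9756
P = 220·0.9756·N(0.22) − 210·N(-0.08) = 220·0.9756·0.5871 − 210·0.4681 = 126.0104 − 98.3010 = 27.7094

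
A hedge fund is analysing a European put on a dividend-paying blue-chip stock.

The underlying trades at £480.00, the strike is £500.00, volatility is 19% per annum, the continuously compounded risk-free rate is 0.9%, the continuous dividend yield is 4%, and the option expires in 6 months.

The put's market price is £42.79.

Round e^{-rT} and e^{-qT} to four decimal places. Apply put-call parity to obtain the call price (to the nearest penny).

exp(−qT) = exp(−0.04·0.5) = 0.9802;  exp(−rT) = exp(−0.009·0.5) = 0.9955
Put-call parity: C − P = S·e^(−qT) − K·e^(−rT) = 480·0.9802 − 500·0.9955 = 470.4960 − 497.7500 = -27.2540
C = P + (C − P) = 42.79 + (-27.2540) = 15.5360

£15.54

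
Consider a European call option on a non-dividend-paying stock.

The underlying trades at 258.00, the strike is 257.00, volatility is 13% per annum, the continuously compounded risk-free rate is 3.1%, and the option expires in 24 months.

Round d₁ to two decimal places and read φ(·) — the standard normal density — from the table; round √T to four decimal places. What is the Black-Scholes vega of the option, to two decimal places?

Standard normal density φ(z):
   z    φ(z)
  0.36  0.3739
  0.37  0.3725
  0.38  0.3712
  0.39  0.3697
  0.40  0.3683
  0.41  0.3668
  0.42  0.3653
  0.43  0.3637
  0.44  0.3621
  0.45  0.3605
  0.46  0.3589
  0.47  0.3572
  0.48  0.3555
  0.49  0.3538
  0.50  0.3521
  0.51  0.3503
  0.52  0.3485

σ√T = 0.13 × 1.4142 = 0.1838
d₁ = [ln(258/257) + (0.031 + 0.13²/2)·2] / 0.1838 = [0.0039 + 0.0789] / 0.1838 = 0.4503 ⇒ 0.45
√T = √2 = 1.4142
φ(d₁) = φ(0.45) = 0.3605
vega = S·φ(d₁)·√T = 258·0.3605·1.4142 = 131.5333
(Call and put vega coincide under Black-Scholes.)

131.53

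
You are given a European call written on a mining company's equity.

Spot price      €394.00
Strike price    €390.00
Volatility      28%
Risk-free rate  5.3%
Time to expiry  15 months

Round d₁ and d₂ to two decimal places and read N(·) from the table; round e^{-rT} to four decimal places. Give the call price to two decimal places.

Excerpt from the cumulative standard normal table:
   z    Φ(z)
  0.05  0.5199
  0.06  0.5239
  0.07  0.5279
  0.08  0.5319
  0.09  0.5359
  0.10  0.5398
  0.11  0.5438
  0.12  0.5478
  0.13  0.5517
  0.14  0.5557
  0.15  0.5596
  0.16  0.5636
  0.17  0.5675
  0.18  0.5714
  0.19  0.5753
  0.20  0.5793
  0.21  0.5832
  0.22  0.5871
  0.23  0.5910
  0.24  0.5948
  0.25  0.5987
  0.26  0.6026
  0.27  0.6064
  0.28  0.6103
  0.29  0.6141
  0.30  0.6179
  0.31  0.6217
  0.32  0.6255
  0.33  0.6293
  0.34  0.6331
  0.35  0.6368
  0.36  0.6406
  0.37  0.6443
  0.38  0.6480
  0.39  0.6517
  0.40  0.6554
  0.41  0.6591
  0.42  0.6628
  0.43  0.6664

€62.62

σ√T = 0.28 × 1.1180 = 0.3130
ln(S/K) + (r + σ²/2)T = ln(394/390) + (0.053 + 0.28²/2)·1.25 = 0.0102 + 0.1153 = 0.1255
d₁ = 0.1255 / 0.3130 = 0.4007 → 0.40
d₂ = d₁ − σ√T = 0.4007 − 0.3130 = 0.0877 → 0.09
exp(−rT) = exp(−0.053·1.25) = 0.9359
N(d₁) = N(0.40) = 0.6554;  N(d₂) = N(0.09) = 0.5359
C = 394·0.6554 − 390·0.9359·0.5359 = 258.2276 − 195.6040 = 62.6236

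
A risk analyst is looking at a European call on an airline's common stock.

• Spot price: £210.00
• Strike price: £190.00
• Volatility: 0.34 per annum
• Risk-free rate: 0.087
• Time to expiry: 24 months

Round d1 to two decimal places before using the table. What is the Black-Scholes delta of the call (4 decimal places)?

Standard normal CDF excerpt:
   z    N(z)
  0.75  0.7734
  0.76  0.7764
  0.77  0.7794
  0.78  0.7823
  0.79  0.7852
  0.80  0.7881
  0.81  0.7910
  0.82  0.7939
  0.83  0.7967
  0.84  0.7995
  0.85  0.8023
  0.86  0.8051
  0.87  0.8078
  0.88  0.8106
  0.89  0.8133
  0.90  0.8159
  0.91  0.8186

0.7910

σ√T = 0.34 × 1.4142 = 0.4808
d₁ = [ln(210/190) + (0.087 + 0.34²/2)·2] / 0.4808 = [0.1001 + 0.2896] / 0.4808 = 0.8104 ≈ 0.81
N(d₁) = N(0.81) = 0.7910
Δ_call = N(d₁) = 0.7910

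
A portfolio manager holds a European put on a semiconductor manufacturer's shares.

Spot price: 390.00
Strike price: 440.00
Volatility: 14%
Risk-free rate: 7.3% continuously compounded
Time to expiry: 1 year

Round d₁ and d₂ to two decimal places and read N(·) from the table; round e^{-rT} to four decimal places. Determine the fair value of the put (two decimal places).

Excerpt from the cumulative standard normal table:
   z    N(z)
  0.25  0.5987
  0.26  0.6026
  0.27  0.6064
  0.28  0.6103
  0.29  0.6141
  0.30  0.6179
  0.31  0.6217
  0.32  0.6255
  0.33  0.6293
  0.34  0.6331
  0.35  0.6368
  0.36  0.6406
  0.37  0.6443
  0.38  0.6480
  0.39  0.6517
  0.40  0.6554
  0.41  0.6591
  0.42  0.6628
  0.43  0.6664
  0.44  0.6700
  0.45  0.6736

33.09

σ√T = 0.14 × 1.0000 = 0.1400
d₁ = [ln(390/440) + (0.073 + ½·0.14²)·1] / (σ√T) = (-0.1206 + 0.0828) / 0.1400 = -0.2702 ≈ -0.27
d₂ = -0.2702 − 0.1400 = -0.4102 ≈ -0.41
e^(−rT) = e^(−0.073·1) = 0.9296
N(−d₂) = N(0.41) = 0.6591;  N(−d₁) = N(0.27) = 0.6064
P = 440·0.9296·0.6591 − 390·0.6064 = 269.5877 − 236.4960 = 33.0917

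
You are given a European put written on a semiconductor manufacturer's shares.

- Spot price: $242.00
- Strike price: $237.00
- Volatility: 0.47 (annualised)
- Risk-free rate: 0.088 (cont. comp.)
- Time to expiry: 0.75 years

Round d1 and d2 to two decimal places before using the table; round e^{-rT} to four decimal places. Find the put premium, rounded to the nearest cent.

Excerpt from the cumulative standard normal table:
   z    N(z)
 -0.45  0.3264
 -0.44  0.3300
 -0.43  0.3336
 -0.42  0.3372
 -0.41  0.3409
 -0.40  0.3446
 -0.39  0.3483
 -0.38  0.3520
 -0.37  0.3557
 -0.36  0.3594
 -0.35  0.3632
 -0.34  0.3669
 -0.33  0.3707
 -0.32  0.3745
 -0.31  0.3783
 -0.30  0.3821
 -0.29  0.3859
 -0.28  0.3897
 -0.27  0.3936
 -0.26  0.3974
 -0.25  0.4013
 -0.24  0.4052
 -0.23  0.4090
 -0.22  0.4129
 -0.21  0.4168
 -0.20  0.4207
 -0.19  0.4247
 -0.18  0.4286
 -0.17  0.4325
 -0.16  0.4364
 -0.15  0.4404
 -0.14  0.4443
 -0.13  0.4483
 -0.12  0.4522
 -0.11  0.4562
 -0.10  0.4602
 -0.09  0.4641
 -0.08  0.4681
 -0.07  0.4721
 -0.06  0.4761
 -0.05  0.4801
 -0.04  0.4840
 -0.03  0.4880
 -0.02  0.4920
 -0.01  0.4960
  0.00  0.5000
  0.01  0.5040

$28.44

T = 0.75;  σ√T = 0.4070
ln(S/K) + (r + σ²/2)T = ln(242/237) + (0.088 + 0.47²/2)·0.75 = 0.0209 + 0.1488 = 0.1697
d₁ = 0.1697 / 0.4070 = 0.4170 ≈ 0.42
d₂ = d₁ − σ√T = 0.4170 − 0.4070 = 0.0099 ≈ 0.01
exp(−rT) = exp(−0.088·0.75) = 0.9361
P = 237·0.9361·N(-0.01) − 242·N(-0.42) = 237·0.9361·0.4960 − 242·0.3372 = 110.0404 − 81.6024 = 28.4380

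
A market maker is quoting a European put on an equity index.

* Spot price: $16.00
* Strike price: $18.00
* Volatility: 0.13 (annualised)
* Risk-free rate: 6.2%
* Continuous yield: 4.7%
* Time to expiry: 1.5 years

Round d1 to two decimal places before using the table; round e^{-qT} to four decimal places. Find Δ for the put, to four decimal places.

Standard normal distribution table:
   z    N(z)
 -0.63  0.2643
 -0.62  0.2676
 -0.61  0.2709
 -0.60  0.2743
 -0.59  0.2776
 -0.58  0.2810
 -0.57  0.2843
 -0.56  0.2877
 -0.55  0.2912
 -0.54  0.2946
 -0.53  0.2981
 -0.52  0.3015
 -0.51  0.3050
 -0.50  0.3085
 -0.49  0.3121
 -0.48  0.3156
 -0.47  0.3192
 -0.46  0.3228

σ√T = 0.13·√1.5 = 0.1592
ln(S/K) + (r − q + σ²/2)T = ln(16/18) + (0.062 − 0.047 + 0.13²/2)·1.5 = -0.1178 + 0.0352 = -0.0826
d₁ = -0.0826 / 0.1592 = -0.5188 ⇒ -0.52
N(d₁) = N(-0.52) = 0.3015
Δ_put = e^(−qT)·(N(d₁) − 1) = 0.9319·(0.3015 − 1) = -0.6509

-0.6509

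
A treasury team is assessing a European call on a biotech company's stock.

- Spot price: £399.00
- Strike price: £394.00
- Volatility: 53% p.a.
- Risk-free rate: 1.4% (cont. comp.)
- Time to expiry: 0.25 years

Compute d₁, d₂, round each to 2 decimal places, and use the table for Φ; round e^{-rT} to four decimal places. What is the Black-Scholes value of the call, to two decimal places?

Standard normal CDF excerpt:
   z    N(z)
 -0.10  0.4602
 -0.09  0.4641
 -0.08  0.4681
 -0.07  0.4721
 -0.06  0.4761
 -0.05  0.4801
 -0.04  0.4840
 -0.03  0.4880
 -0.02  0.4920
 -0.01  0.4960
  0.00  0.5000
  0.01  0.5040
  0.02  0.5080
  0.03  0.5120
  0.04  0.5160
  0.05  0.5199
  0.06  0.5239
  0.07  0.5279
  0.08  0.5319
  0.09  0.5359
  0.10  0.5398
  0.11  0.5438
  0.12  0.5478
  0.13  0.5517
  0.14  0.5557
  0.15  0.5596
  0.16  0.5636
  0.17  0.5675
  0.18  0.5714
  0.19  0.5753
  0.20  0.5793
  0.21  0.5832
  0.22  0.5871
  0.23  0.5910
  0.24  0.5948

σ√T = 0.53·√0.25 = 0.2650
d₁ = [ln(399/394) + (0.014 + 0.53²/2)·0.25] / 0.2650 = [0.0126 + 0.0386] / 0.2650 = 0.1933 which rounds to 0.19
d₂ = d₁ − σ√T = 0.1933 − 0.2650 = -0.0717 which rounds to -0.07
exp(−rT) = exp(−0.014·0.25) = 0.9965
N(d₁) = N(0.19) = 0.5753;  N(d₂) = N(-0.07) = 0.4721
C = 399·0.5753 − 394·0.9965·0.4721 = 229.5447 − 185.3564 = 44.1883

£44.19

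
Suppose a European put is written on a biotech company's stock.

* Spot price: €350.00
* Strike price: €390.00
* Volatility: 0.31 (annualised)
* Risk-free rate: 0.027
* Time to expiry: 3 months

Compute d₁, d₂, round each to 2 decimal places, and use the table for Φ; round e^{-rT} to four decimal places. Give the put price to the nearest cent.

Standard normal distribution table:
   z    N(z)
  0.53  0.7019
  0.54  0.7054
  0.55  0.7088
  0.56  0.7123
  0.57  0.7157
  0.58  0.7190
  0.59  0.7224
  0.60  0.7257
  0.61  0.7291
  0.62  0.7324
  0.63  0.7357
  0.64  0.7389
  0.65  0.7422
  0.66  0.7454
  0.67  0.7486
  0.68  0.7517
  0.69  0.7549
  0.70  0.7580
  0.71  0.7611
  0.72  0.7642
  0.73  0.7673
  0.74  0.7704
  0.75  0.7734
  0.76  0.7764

€45.59

σ√T = 0.31 × 0.5000 = 0.1550
d₁ = [ln(350/390) + (0.027 + ½·0.31²)·0.25] / (σ√T) = (-0.1082 + 0.0188) / 0.1550 = -0.5771 which rounds to -0.58
d₂ = -0.5771 − 0.1550 = -0.7321 which rounds to -0.73
exp(−rT) = exp(−0.027·0.25) = 0.9933
N(−d₂) = N(0.73) = 0.7673;  N(−d₁) = N(0.58) = 0.7190
P = 390·0.9933·0.7673 − 350·0.7190 = 297.2420 − 251.6500 = 45.5920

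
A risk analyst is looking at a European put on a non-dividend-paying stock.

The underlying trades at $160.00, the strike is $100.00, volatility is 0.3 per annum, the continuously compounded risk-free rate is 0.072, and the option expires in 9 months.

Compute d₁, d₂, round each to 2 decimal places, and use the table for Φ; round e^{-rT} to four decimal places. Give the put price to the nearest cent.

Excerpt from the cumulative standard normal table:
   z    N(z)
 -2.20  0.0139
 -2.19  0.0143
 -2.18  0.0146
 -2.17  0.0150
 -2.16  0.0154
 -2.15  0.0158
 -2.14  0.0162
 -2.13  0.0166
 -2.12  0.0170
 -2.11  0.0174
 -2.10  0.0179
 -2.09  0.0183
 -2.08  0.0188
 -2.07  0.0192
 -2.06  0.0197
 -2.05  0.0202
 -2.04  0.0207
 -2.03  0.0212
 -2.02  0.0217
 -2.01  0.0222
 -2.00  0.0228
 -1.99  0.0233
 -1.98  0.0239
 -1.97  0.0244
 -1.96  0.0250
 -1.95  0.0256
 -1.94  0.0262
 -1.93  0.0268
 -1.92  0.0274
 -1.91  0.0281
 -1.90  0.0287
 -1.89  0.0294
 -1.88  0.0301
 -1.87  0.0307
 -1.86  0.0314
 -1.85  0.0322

$0.26

T = 0.75;  σ√T = 0.2598
d₁ = [ln(160/100) + (0.072 + 0.3²/2)·0.75] / 0.2598 = [0.4700 + 0.0877] / 0.2598 = 2.1468 ⇒ 2.15
d₂ = d₁ − σ√T = 2.1468 − 0.2598 = 1.8870 ⇒ 1.89
e^(−rT) = e^(−0.072·0.75) = 0.9474
N(−d₂) = N(-1.89) = 0.0294;  N(−d₁) = N(-2.15) = 0.0158
P = 100·0.9474·0.0294 − 160·0.0158 = 2.7854 − 2.5280 = 0.2574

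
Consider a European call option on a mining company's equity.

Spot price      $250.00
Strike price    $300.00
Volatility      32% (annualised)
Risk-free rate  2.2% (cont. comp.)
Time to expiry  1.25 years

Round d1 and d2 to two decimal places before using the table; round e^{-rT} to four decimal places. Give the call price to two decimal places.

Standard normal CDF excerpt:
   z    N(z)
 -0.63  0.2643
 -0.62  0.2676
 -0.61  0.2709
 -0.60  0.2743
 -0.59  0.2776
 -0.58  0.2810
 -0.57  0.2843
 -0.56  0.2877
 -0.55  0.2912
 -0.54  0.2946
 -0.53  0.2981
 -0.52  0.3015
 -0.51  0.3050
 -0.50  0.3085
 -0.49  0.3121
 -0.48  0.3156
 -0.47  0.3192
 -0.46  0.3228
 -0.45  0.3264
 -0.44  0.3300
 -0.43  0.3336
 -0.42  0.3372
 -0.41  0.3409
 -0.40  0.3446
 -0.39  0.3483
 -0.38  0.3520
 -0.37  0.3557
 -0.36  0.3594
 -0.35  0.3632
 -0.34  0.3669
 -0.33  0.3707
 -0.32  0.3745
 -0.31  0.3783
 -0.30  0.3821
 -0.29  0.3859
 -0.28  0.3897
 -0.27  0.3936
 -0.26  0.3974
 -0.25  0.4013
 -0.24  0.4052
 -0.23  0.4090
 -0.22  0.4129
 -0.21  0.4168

σ√T = 0.32·√1.25 = 0.3578
ln(S/K) + (r + σ²/2)T = ln(250/300) + (0.022 + 0.32²/2)·1.25 = -0.1823 + 0.0915 = -0.0908
d₁ = -0.0908 / 0.3578 = -0.2539 which rounds to -0.25
d₂ = d₁ − σ√T = -0.2539 − 0.3578 = -0.6116 which rounds to -0.61
e^(−rT) = e^(−0.022·1.25) = 0.9729
N(d₁) = N(-0.25) = 0.4013;  N(d₂) = N(-0.61) = 0.2709
C = 250·0.4013 − 300·0.9729·0.2709 = 100.3250 − 79.0676 = 21.2574

$21.26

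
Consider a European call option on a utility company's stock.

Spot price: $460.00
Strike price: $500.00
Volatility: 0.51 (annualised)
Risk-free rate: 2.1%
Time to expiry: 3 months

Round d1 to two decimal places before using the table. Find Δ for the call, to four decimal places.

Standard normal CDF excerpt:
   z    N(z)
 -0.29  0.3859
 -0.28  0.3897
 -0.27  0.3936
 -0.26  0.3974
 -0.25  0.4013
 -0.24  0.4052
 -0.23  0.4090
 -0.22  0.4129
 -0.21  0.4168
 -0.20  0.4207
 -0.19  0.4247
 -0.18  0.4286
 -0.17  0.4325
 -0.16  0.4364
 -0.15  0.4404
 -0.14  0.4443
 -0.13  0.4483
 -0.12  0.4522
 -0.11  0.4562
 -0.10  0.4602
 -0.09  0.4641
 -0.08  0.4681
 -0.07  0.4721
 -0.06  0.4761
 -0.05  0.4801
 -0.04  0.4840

0.4286

σ√T = 0.51·√0.25 = 0.2550
d₁ = [ln(460/500) + (0.021 + 0.51²/2)·0.25] / 0.2550 = [-0.0834 + 0.0378] / 0.2550 = -0.1789 which rounds to -0.18
N(d₁) = N(-0.18) = 0.4286
Δ_call = N(d₁) = 0.4286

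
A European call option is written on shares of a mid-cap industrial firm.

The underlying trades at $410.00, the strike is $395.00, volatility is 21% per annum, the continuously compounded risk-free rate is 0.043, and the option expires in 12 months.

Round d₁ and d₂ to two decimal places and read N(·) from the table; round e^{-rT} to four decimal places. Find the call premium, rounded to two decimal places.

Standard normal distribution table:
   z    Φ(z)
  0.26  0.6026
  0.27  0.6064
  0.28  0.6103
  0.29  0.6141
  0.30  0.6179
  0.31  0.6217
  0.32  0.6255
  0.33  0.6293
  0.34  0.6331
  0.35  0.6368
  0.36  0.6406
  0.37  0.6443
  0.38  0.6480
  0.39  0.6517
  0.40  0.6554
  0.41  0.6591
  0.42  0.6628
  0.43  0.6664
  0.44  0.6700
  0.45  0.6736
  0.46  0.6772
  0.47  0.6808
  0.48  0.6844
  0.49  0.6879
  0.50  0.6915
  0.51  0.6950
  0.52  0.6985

$51.12

σ√T = 0.21 × 1.0000 = 0.2100
d₁ = [ln(410/395) + (0.043 + ½·0.21²)·1] / (σ√T) = (0.0373 + 0.0650) / 0.2100 = 0.4872 → 0.49
d₂ = 0.4872 − 0.2100 = 0.2772 → 0.28
exp(−rT) = exp(−0.043·1) = 0.9579
C = 410·N(0.49) − 395·0.9579·N(0.28) = 410·0.6879 − 395·0.9579·0.6103 = 282.0390 − 230.9195 = 51.1195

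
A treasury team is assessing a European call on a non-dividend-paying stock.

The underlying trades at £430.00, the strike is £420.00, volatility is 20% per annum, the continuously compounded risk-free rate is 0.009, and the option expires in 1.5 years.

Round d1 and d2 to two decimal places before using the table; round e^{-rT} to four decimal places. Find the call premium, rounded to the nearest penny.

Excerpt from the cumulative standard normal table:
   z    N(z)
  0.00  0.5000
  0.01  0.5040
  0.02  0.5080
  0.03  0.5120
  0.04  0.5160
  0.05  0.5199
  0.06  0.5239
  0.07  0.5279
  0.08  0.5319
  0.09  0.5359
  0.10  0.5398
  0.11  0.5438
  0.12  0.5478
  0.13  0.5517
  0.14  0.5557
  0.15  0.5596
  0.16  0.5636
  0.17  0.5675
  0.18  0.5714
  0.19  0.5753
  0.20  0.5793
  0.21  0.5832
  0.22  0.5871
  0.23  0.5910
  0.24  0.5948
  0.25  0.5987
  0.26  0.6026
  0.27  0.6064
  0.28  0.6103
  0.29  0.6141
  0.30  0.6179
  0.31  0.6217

σ√T = 0.2·√1.5 = 0.2449
d₁ = [ln(430/420) + (0.009 + ½·0.2²)·1.5] / (σ√T) = (0.0235 + 0.0435) / 0.2449 = 0.2737 ⇒ 0.27
d₂ = 0.2737 − 0.2449 = 0.0287 ⇒ 0.03
exp(−rT) = exp(−0.009·1.5) = 0.9866
C = 430·N(0.27) − 420·0.9866·N(0.03) = 430·0.6064 − 420·0.9866·0.5120 = 260.7520 − 212.1585 = 48.5935

£48.59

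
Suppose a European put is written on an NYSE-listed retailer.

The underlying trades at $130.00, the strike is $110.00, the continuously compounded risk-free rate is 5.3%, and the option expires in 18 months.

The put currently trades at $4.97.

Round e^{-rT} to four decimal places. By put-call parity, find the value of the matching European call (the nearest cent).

exp(−rT) = exp(−0.053·1.5) = 0.9236
Put-call parity: C − P = S − K·e^(−rT) = 130 − 110·0.9236 = 130 − 101.5960 = 28.4040
C = P + (C − P) = 4.97 + (28.4040) = 33.3740

$33.37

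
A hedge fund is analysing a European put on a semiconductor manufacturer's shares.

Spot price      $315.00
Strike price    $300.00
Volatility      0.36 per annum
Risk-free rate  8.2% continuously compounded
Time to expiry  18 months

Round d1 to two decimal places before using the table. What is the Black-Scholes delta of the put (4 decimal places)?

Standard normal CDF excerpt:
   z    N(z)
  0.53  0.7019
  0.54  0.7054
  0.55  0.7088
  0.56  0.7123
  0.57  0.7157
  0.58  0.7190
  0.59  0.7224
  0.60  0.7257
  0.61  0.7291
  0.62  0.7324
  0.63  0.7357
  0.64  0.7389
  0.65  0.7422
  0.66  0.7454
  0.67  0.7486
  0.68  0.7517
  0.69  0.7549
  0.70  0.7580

σ√T = 0.36 × 1.2247 = 0.4409
d₁ = [ln(315/300) + (0.082 + 0.36²/2)·1.5] / 0.4409 = [0.0488 + 0.2202] / 0.4409 = 0.6101 ≈ 0.61
N(d₁) = N(0.61) = 0.7291
Δ_put = N(d₁) − 1 = 0.7291 − 1 = -0.2709

-0.2709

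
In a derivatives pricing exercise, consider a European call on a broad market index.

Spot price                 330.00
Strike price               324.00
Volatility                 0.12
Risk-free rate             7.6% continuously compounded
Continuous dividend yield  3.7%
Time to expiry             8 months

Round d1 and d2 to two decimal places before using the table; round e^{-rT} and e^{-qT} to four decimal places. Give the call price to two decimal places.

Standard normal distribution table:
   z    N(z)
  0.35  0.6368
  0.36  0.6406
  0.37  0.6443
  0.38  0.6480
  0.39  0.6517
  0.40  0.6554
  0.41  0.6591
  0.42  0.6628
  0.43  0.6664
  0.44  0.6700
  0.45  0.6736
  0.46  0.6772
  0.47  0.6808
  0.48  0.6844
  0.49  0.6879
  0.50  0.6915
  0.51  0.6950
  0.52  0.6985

T = 0.6667;  σ√T = 0.0980
d₁ = [ln(330/324) + (0.076 − 0.037 + 0.12²/2)·0.6667] / 0.0980 = [0.0183 + 0.0308] / 0.0980 = 0.5016 ⇒ 0.50
d₂ = d₁ − σ√T = 0.5016 − 0.0980 = 0.4036 ⇒ 0.40
e^(−qT) = e^(−0.037·0.6667) = 0.9756;  e^(−rT) = e^(−0.076·0.6667) = 0.9506
N(d₁) = N(0.50) = 0.6915;  N(d₂) = N(0.40) = 0.6554
C = 330·0.9756·0.6915 − 324·0.9506·0.6554 = 222.6270 − 201.8595 = 20.7675

20.77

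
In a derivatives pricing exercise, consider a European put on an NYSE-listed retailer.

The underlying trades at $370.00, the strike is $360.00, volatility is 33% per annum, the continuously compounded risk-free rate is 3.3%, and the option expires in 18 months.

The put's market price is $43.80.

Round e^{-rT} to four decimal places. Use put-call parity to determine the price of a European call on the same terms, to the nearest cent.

exp(−rT) = exp(−0.033·1.5) = 0.9517
Put-call parity: C − P = S − K·e^(−rT) = 370 − 360·0.9517 = 370 − 342.6120 = 27.3880
C = P + (C − P) = 43.80 + (27.3880) = 71.1880

$71.19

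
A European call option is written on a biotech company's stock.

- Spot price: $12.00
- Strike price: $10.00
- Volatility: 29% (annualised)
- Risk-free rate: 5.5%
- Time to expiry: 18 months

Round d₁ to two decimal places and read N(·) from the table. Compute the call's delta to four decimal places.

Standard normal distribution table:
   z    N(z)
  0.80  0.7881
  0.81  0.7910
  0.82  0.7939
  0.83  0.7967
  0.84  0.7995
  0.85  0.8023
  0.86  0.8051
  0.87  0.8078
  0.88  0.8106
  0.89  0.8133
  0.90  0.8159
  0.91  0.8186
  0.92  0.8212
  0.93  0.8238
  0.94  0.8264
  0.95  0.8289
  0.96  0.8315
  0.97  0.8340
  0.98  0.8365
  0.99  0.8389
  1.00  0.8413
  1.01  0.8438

σ√T = 0.29 × 1.2247 = 0.3552
d₁ = [ln(12/10) + (0.055 + 0.29²/2)·1.5] / 0.3552 = [0.1823 + 0.1456] / 0.3552 = 0.9232 → 0.92
N(d₁) = N(0.92) = 0.8212
Δ_call = N(d₁) = 0.8212

0.8212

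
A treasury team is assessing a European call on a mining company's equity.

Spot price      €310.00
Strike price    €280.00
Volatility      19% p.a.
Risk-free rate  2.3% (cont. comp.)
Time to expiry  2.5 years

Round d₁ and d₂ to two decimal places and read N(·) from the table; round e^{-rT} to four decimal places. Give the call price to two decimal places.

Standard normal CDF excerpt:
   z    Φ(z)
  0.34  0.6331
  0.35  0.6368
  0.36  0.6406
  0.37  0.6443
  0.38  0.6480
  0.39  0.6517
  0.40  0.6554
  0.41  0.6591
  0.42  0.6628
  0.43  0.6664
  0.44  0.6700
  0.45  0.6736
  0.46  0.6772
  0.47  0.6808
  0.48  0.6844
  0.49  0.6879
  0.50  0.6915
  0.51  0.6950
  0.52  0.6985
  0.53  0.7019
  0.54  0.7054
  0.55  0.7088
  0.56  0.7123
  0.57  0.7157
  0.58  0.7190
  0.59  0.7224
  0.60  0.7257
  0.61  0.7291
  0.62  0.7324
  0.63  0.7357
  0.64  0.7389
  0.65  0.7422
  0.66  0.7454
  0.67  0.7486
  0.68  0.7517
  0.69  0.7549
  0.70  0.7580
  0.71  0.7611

T = 2.5;  σ√T = 0.3004
ln(S/K) + (r + σ²/2)T = ln(310/280) + (0.023 + 0.19²/2)·2.5 = 0.1018 + 0.1026 = 0.2044
d₁ = 0.2044 / 0.3004 = 0.6804 which rounds to 0.68
d₂ = d₁ − σ√T = 0.6804 − 0.3004 = 0.3800 which rounds to 0.38
exp(−rT) = exp(−0.023·2.5) = 0.9441
N(d₁) = N(0.68) = 0.7517;  N(d₂) = N(0.38) = 0.6480
C = 310·0.7517 − 280·0.9441·0.6480 = 233.0270 − 171.2975 = 61.7295

€61.73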